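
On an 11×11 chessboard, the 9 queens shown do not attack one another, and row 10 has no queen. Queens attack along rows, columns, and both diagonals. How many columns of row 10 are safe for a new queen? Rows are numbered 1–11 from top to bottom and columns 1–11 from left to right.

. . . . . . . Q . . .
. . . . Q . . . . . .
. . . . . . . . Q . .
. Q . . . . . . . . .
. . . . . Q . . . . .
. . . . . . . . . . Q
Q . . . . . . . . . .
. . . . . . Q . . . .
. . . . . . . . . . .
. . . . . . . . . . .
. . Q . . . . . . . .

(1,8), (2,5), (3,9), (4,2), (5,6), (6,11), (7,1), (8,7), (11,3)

(1,8) attacks row 10 at column 8.
(2,5) attacks row 10 at column 5.
(3,9) attacks row 10 at column 9 and diagonals 2.
(4,2) attacks row 10 at column 2 and diagonals 8.
(5,6) attacks row 10 at column 6 and diagonals 1, 11.
(6,11) attacks row 10 at column 11 and diagonals 7.
(7,1) attacks row 10 at column 1 and diagonals 4.
(8,7) attacks row 10 at column 7 and diagonals 5, 9.
(11,3) attacks row 10 at column 3 and diagonals 2, 4.
Attacked columns: {1, 2, 3, 4, 5, 6, 7, 8, 9, 11}. Safe: {10}.

1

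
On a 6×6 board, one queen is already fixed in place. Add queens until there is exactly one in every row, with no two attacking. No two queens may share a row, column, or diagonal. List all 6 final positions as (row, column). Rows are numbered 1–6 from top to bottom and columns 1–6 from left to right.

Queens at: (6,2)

Row 1: attacked by (6,2)→{2}. Safe: 1, 3, 4, 5, 6. Place at column 5.
Row 2: attacked by (1,5)→{4,5,6}; (6,2)→{2,6}. Safe: 1, 3. Place at column 3.
Row 3: attacked by (1,5)→{3,5}; (2,3)→{2,3,4}; (6,2)→{2,5}. Safe: 1, 6. Place at column 1.
Row 4: attacked by (1,5)→{2,5}; (2,3)→{1,3,5}; (3,1)→{1,2}; (6,2)→{2,4}. Safe: 6. Place at column 6.
Row 5: attacked by (1,5)→{1,5}; (2,3)→{3,6}; (3,1)→{1,3}; (4,6)→{5,6}; (6,2)→{1,2,3}. Safe: 4. Place at column 4.
Columns [5, 3, 1, 6, 4, 2], r−c [-4, -1, 2, -2, 1, 4], r+c [6, 5, 4, 10, 9, 8] are all distinct, so no two queens attack.

(1,5) (2,3) (3,1) (4,6) (5,4) (6,2)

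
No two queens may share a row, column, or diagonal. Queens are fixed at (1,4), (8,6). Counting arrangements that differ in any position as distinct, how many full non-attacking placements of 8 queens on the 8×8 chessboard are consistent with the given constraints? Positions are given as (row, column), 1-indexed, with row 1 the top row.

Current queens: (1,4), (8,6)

4

Branch on row 2: col 1 → 1; col 2 → 1; col 7 → 1; col 8 → 1.
Sum: 1 + 1 + 1 + 1 = 4.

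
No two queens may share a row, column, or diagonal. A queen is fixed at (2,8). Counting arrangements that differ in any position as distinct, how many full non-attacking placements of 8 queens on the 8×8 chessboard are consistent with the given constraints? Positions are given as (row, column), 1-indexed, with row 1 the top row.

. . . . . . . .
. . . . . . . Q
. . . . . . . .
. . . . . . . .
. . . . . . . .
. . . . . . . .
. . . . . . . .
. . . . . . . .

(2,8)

8

Branch on row 1: col 1 → 0; col 2 → 1; col 3 → 1; col 4 → 3; col 5 → 2; col 6 → 1.
Sum: 0 + 1 + 1 + 3 + 2 + 1 = 8.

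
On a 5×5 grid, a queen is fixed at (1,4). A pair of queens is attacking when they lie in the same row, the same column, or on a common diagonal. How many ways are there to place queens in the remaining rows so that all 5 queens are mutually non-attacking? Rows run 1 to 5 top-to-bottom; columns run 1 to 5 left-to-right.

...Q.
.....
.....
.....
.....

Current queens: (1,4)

2

Branch on row 2: col 1 → 1; col 2 → 1.
Sum: 1 + 1 = 2.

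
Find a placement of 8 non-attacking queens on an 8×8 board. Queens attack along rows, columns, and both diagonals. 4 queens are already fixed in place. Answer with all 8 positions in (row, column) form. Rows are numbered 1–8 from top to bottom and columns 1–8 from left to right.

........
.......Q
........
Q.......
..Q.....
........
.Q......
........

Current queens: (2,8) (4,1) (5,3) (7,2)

Row 1: attacked by (2,8)→{7,8}; (4,1)→{1,4}; (5,3)→{3,7}; (7,2)→{2,8}. Safe: 5, 6. Place at column 5.
Row 3: attacked by (1,5)→{3,5,7}; (2,8)→{7,8}; (4,1)→{1,2}; (5,3)→{1,3,5}; (7,2)→{2,6}. Safe: 4. Place at column 4.
Row 6: attacked by (1,5)→{5}; (2,8)→{4,8}; (3,4)→{1,4,7}; (4,1)→{1,3}; (5,3)→{2,3,4}; (7,2)→{1,2,3}. Safe: 6. Place at column 6.
Row 8: attacked by (1,5)→{5}; (2,8)→{2,8}; (3,4)→{4}; (4,1)→{1,5}; (5,3)→{3,6}; (6,6)→{4,6,8}; (7,2)→{1,2,3}. Safe: 7. Place at column 7.
Columns [5, 8, 4, 1, 3, 6, 2, 7], r−c [-4, -6, -1, 3, 2, 0, 5, 1], r+c [6, 10, 7, 5, 8, 12, 9, 15] are all distinct, so no two queens attack.

(1,5) (2,8) (3,4) (4,1) (5,3) (6,6) (7,2) (8,7)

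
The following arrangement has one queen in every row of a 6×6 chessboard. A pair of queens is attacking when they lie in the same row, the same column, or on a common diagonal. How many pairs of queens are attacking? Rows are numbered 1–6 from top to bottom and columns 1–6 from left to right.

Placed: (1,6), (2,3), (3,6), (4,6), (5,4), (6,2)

Same column: (1,6)–(3,6) (column 6); (1,6)–(4,6) (column 6); (3,6)–(4,6) (column 6).
Same diagonal: (3,6)–(5,4) (|3−5| = |6−4| = 2).
Total attacking pairs: 4.

4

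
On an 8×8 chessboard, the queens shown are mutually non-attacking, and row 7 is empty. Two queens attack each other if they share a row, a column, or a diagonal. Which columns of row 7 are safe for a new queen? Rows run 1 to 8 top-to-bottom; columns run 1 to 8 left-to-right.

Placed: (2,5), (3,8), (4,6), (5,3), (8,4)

columns 2, 7

(2,5) attacks row 7 at column 5.
(3,8) attacks row 7 at column 8 and diagonals 4.
(4,6) attacks row 7 at column 6 and diagonals 3.
(5,3) attacks row 7 at column 3 and diagonals 1, 5.
(8,4) attacks row 7 at column 4 and diagonals 3, 5.
Attacked columns: {1, 3, 4, 5, 6, 8}. Safe: {2, 7}.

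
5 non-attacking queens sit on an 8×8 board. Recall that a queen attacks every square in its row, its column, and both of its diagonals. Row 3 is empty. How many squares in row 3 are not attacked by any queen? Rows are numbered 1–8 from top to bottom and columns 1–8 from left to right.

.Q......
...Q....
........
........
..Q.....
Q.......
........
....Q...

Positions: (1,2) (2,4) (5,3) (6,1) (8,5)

3

(1,2) attacks row 3 at column 2 and diagonals 4.
(2,4) attacks row 3 at column 4 and diagonals 3, 5.
(5,3) attacks row 3 at column 3 and diagonals 1, 5.
(6,1) attacks row 3 at column 1 and diagonals 4.
(8,5) attacks row 3 at column 5.
Attacked columns: {1, 2, 3, 4, 5}. Safe: {6, 7, 8}.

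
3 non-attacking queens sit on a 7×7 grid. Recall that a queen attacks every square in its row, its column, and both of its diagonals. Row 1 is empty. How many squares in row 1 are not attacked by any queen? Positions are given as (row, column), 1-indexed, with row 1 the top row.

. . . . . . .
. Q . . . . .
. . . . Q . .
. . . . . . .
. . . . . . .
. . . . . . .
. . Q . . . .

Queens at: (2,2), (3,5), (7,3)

(2,2) attacks row 1 at column 2 and diagonals 1, 3.
(3,5) attacks row 1 at column 5 and diagonals 3, 7.
(7,3) attacks row 1 at column 3.
Attacked columns: {1, 2, 3, 5, 7}. Safe: {4, 6}.

2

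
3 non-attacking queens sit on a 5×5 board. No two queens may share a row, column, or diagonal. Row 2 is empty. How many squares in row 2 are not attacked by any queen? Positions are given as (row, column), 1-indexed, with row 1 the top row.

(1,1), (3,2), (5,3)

2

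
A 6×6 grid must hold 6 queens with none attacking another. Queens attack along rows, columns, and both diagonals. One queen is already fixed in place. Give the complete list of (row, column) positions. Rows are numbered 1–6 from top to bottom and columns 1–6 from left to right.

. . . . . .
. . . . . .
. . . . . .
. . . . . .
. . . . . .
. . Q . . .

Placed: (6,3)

Row 1: attacked by (6,3)→{3}. Safe: 1, 2, 4, 5, 6. Place at column 4.
Row 2: attacked by (1,4)→{3,4,5}; (6,3)→{3}. Safe: 1, 2, 6. Place at column 1.
Row 3: attacked by (1,4)→{2,4,6}; (2,1)→{1,2}; (6,3)→{3,6}. Safe: 5. Place at column 5.
Row 4: attacked by (1,4)→{1,4}; (2,1)→{1,3}; (3,5)→{4,5,6}; (6,3)→{1,3,5}. Safe: 2. Place at column 2.
Row 5: attacked by (1,4)→{4}; (2,1)→{1,4}; (3,5)→{3,5}; (4,2)→{1,2,3}; (6,3)→{2,3,4}. Safe: 6. Place at column 6.
Columns [4, 1, 5, 2, 6, 3], r−c [-3, 1, -2, 2, -1, 3], r+c [5, 3, 8, 6, 11, 9] are all distinct, so no two queens attack.

(1,4) (2,1) (3,5) (4,2) (5,6) (6,3)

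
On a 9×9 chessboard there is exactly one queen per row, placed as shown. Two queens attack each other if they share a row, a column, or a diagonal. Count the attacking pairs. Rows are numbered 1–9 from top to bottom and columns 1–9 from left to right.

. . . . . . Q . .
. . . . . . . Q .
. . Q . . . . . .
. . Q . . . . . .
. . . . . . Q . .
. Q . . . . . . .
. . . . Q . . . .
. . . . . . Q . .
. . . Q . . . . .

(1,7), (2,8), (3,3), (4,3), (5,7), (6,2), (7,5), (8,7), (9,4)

Same column: (1,7)–(5,7) (column 7); (1,7)–(8,7) (column 7); (3,3)–(4,3) (column 3); (5,7)–(8,7) (column 7).
Same diagonal: (1,7)–(2,8) (|1−2| = |7−8| = 1); (1,7)–(6,2) (|1−6| = |7−2| = 5); (4,3)–(8,7) (|4−8| = |3−7| = 4); (5,7)–(7,5) (|5−7| = |7−5| = 2).
Total attacking pairs: 8.

8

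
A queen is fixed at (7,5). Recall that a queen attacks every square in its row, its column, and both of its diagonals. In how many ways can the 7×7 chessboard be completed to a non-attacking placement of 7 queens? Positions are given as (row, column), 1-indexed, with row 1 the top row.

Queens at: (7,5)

6

Branch on row 1: col 1 → 1; col 2 → 1; col 3 → 2; col 4 → 1; col 6 → 0; col 7 → 1.
Sum: 1 + 1 + 2 + 1 + 0 + 1 = 6.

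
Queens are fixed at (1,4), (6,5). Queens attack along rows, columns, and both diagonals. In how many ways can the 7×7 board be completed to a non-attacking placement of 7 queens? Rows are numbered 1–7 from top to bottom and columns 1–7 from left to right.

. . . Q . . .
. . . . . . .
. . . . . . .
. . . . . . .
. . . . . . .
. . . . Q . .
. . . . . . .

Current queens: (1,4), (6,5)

1

Branch on row 2: col 2 → 0; col 6 → 0; col 7 → 1.
Sum: 0 + 0 + 1 = 1.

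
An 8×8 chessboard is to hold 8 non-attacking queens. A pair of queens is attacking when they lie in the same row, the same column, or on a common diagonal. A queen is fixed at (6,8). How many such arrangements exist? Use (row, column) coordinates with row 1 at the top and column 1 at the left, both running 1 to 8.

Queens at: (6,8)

Branch on row 1: col 1 → 0; col 2 → 3; col 4 → 4; col 5 → 4; col 6 → 4; col 7 → 1.
Sum: 0 + 3 + 4 + 4 + 4 + 1 = 16.

16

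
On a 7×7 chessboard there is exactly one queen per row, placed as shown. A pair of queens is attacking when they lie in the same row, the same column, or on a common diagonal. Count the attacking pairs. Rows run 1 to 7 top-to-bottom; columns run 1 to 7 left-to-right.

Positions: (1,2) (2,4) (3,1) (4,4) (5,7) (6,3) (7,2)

Same column: (1,2)–(7,2) (column 2); (2,4)–(4,4) (column 4).
Same diagonal: (2,4)–(5,7) (|2−5| = |4−7| = 3); (6,3)–(7,2) (|6−7| = |3−2| = 1).
Total attacking pairs: 4.

4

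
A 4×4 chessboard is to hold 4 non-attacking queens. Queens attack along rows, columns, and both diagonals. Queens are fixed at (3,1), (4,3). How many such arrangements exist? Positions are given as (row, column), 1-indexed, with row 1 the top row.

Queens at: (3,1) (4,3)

Branch on row 1: col 2 → 1; col 4 → 0.
Sum: 1 + 0 = 1.

1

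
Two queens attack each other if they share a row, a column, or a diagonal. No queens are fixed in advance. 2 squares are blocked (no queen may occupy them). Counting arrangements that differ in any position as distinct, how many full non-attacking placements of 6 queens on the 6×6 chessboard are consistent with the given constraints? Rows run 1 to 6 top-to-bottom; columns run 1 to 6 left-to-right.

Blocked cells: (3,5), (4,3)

Branch on row 1: col 1 → 0; col 2 → 1; col 3 → 1; col 4 → 0; col 5 → 1; col 6 → 0.
Sum: 0 + 1 + 1 + 0 + 1 + 0 = 3.

3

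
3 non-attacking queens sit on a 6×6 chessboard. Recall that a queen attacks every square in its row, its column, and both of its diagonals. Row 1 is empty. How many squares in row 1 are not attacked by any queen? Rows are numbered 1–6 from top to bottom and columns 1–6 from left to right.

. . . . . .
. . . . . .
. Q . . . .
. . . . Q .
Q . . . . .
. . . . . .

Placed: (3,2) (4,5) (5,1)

2

(3,2) attacks row 1 at column 2 and diagonals 4.
(4,5) attacks row 1 at column 5 and diagonals 2.
(5,1) attacks row 1 at column 1 and diagonals 5.
Attacked columns: {1, 2, 4, 5}. Safe: {3, 6}.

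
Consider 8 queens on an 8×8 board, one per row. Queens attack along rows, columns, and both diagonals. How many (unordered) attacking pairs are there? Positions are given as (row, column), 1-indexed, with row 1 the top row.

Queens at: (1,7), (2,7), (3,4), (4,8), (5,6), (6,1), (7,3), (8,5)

3

Same column: (1,7)–(2,7) (column 7).
Same diagonal: (3,4)–(5,6) (|3−5| = |4−6| = 2); (3,4)–(6,1) (|3−6| = |4−1| = 3).
Total attacking pairs: 3.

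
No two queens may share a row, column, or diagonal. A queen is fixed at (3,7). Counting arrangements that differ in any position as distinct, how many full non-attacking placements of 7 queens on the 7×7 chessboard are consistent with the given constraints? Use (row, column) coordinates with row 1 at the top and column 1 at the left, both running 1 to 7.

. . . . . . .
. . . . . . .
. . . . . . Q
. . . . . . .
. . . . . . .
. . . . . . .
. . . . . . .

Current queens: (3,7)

6

Branch on row 1: col 1 → 1; col 2 → 1; col 3 → 1; col 4 → 1; col 6 → 2.
Sum: 1 + 1 + 1 + 1 + 2 = 6.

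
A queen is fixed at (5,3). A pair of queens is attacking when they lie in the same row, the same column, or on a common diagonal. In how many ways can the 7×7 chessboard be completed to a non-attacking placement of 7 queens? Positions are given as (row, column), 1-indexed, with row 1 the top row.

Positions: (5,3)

6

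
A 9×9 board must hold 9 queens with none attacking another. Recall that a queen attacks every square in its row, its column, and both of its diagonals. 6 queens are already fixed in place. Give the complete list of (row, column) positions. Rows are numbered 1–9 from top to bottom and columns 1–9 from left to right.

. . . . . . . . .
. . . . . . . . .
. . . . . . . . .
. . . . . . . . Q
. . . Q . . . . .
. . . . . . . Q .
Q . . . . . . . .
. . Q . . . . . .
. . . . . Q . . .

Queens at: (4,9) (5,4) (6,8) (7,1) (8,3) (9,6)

(1,2) (2,5) (3,7) (4,9) (5,4) (6,8) (7,1) (8,3) (9,6)

Row 1: attacked by (4,9)→{6,9}; (5,4)→{4,8}; (6,8)→{3,8}; (7,1)→{1,7}; (8,3)→{3}; (9,6)→{6}. Safe: 2, 5. Place at column 2.
Row 2: attacked by (1,2)→{1,2,3}; (4,9)→{7,9}; (5,4)→{1,4,7}; (6,8)→{4,8}; (7,1)→{1,6}; (8,3)→{3,9}; (9,6)→{6}. Safe: 5. Place at column 5.
Row 3: attacked by (1,2)→{2,4}; (2,5)→{4,5,6}; (4,9)→{8,9}; (5,4)→{2,4,6}; (6,8)→{5,8}; (7,1)→{1,5}; (8,3)→{3,8}; (9,6)→{6}. Safe: 7. Place at column 7.
Columns [2, 5, 7, 9, 4, 8, 1, 3, 6], r−c [-1, -3, -4, -5, 1, -2, 6, 5, 3], r+c [3, 7, 10, 13, 9, 14, 8, 11, 15] are all distinct, so no two queens attack.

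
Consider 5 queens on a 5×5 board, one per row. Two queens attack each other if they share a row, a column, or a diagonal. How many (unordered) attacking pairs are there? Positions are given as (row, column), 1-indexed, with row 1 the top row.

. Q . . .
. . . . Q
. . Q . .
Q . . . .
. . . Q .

0

All columns are distinct and no two queens satisfy |Δrow| = |Δcol|, so no pair attacks.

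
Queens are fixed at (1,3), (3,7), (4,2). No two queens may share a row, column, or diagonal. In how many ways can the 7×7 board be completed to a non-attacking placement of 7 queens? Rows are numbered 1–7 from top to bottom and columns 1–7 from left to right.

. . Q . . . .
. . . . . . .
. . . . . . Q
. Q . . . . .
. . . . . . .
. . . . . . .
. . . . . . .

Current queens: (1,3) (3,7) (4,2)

Branch on row 2: col 1 → 0; col 5 → 1.
Sum: 0 + 1 = 1.

1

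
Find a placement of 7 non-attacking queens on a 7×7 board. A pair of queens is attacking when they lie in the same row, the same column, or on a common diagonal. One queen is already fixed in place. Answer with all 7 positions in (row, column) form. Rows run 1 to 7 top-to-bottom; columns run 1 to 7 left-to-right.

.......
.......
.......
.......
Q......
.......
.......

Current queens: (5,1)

Row 1: attacked by (5,1)→{1,5}. Safe: 2, 3, 4, 6, 7. Place at column 6.
Row 2: attacked by (1,6)→{5,6,7}; (5,1)→{1,4}. Safe: 2, 3. Place at column 3.
Row 3: attacked by (1,6)→{4,6}; (2,3)→{2,3,4}; (5,1)→{1,3}. Safe: 5, 7. Place at column 5.
Row 4: attacked by (1,6)→{3,6}; (2,3)→{1,3,5}; (3,5)→{4,5,6}; (5,1)→{1,2}. Safe: 7. Place at column 7.
Row 6: attacked by (1,6)→{1,6}; (2,3)→{3,7}; (3,5)→{2,5}; (4,7)→{5,7}; (5,1)→{1,2}. Safe: 4. Place at column 4.
Row 7: attacked by (1,6)→{6}; (2,3)→{3}; (3,5)→{1,5}; (4,7)→{4,7}; (5,1)→{1,3}; (6,4)→{3,4,5}. Safe: 2. Place at column 2.
Columns [6, 3, 5, 7, 1, 4, 2], r−c [-5, -1, -2, -3, 4, 2, 5], r+c [7, 5, 8, 11, 6, 10, 9] are all distinct, so no two queens attack.

(1,6) (2,3) (3,5) (4,7) (5,1) (6,4) (7,2)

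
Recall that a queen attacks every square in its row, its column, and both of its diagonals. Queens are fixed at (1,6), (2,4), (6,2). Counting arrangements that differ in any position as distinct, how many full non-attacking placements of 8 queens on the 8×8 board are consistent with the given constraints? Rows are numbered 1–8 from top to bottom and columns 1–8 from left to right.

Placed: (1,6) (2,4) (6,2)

2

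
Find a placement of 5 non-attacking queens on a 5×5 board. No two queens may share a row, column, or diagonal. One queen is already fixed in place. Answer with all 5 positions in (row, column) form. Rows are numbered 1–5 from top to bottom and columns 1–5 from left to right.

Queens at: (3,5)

(1,1) (2,3) (3,5) (4,2) (5,4)

Row 1: attacked by (3,5)→{3,5}. Safe: 1, 2, 4. Place at column 1.
Row 2: attacked by (1,1)→{1,2}; (3,5)→{4,5}. Safe: 3. Place at column 3.
Row 4: attacked by (1,1)→{1,4}; (2,3)→{1,3,5}; (3,5)→{4,5}. Safe: 2. Place at column 2.
Row 5: attacked by (1,1)→{1,5}; (2,3)→{3}; (3,5)→{3,5}; (4,2)→{1,2,3}. Safe: 4. Place at column 4.
Columns [1, 3, 5, 2, 4], r−c [0, -1, -2, 2, 1], r+c [2, 5, 8, 6, 9] are all distinct, so no two queens attack.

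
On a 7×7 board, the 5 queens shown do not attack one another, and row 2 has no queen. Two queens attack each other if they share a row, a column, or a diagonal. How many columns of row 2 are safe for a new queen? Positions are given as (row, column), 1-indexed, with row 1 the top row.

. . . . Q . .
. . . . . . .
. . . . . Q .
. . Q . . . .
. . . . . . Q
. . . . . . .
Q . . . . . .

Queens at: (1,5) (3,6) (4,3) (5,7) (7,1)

(1,5) attacks row 2 at column 5 and diagonals 4, 6.
(3,6) attacks row 2 at column 6 and diagonals 5, 7.
(4,3) attacks row 2 at column 3 and diagonals 1, 5.
(5,7) attacks row 2 at column 7 and diagonals 4.
(7,1) attacks row 2 at column 1 and diagonals 6.
Attacked columns: {1, 3, 4, 5, 6, 7}. Safe: {2}.

1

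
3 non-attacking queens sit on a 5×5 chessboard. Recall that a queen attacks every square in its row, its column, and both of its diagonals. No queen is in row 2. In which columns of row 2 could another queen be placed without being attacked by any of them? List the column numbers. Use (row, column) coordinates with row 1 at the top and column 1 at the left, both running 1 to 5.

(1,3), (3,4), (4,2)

(1,3) attacks row 2 at column 3 and diagonals 2, 4.
(3,4) attacks row 2 at column 4 and diagonals 3, 5.
(4,2) attacks row 2 at column 2 and diagonals 4.
Attacked columns: {2, 3, 4, 5}. Safe: {1}.

columns 1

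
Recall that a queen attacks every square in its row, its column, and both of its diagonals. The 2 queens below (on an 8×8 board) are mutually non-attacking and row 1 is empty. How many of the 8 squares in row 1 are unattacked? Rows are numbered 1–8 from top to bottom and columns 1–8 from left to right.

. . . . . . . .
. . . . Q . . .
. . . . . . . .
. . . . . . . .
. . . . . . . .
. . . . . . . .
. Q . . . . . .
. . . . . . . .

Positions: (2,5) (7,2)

(2,5) attacks row 1 at column 5 and diagonals 4, 6.
(7,2) attacks row 1 at column 2 and diagonals 8.
Attacked columns: {2, 4, 5, 6, 8}. Safe: {1, 3, 7}.

3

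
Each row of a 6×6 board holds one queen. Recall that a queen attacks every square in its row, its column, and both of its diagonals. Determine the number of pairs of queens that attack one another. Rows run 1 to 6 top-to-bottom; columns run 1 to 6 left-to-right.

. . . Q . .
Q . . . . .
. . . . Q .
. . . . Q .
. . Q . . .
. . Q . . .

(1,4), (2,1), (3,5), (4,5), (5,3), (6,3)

Same column: (3,5)–(4,5) (column 5); (5,3)–(6,3) (column 3).
Same diagonal: (3,5)–(5,3) (|3−5| = |5−3| = 2); (4,5)–(6,3) (|4−6| = |5−3| = 2).
Total attacking pairs: 4.

4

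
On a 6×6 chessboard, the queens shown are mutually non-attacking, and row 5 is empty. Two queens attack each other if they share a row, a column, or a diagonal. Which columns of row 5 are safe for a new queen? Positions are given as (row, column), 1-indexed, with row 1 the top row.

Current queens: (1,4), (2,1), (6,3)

(1,4) attacks row 5 at column 4.
(2,1) attacks row 5 at column 1 and diagonals 4.
(6,3) attacks row 5 at column 3 and diagonals 2, 4.
Attacked columns: {1, 2, 3, 4}. Safe: {5, 6}.

columns 5, 6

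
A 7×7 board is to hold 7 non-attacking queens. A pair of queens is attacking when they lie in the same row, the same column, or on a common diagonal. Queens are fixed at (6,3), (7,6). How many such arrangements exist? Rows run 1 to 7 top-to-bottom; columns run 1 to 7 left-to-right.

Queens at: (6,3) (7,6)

3

Branch on row 1: col 1 → 0; col 2 → 3; col 4 → 0; col 5 → 0; col 7 → 0.
Sum: 0 + 3 + 0 + 0 + 0 = 3.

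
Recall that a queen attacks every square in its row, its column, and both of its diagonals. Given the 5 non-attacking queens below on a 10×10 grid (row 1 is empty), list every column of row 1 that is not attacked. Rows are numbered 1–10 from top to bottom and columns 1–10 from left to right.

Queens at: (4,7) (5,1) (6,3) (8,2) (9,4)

(4,7) attacks row 1 at column 7 and diagonals 4, 10.
(5,1) attacks row 1 at column 1 and diagonals 5.
(6,3) attacks row 1 at column 3 and diagonals 8.
(8,2) attacks row 1 at column 2 and diagonals 9.
(9,4) attacks row 1 at column 4.
Attacked columns: {1, 2, 3, 4, 5, 7, 8, 9, 10}. Safe: {6}.

columns 6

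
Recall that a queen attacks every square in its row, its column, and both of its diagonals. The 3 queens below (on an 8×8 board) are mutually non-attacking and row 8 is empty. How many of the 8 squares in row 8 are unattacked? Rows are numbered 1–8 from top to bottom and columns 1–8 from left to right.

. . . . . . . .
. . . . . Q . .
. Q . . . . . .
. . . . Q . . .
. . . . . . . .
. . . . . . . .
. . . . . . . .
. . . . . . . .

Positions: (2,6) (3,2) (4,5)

(2,6) attacks row 8 at column 6.
(3,2) attacks row 8 at column 2 and diagonals 7.
(4,5) attacks row 8 at column 5 and diagonals 1.
Attacked columns: {1, 2, 5, 6, 7}. Safe: {3, 4, 8}.

3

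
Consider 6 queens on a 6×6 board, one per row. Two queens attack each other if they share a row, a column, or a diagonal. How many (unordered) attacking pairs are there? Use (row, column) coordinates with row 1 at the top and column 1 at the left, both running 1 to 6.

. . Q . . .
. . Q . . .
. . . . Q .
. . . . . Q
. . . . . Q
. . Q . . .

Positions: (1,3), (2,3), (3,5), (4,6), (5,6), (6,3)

8

Same column: (1,3)–(2,3) (column 3); (1,3)–(6,3) (column 3); (2,3)–(6,3) (column 3); (4,6)–(5,6) (column 6).
Same diagonal: (1,3)–(3,5) (|1−3| = |3−5| = 2); (1,3)–(4,6) (|1−4| = |3−6| = 3); (2,3)–(5,6) (|2−5| = |3−6| = 3); (3,5)–(4,6) (|3−4| = |5−6| = 1).
Total attacking pairs: 8.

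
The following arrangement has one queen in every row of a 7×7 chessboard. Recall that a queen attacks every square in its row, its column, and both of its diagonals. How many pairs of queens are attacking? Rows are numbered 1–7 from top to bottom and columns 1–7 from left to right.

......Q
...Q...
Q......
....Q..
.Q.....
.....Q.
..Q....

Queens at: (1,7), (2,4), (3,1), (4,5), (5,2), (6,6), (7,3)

All columns are distinct and no two queens satisfy |Δrow| = |Δcol|, so no pair attacks.

0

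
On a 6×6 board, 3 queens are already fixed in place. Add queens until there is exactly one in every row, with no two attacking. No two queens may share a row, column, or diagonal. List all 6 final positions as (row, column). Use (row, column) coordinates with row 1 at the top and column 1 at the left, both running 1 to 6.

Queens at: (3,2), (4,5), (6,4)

(1,3) (2,6) (3,2) (4,5) (5,1) (6,4)

Row 1: attacked by (3,2)→{2,4}; (4,5)→{2,5}; (6,4)→{4}. Safe: 1, 3, 6. Place at column 3.
Row 2: attacked by (1,3)→{2,3,4}; (3,2)→{1,2,3}; (4,5)→{3,5}; (6,4)→{4}. Safe: 6. Place at column 6.
Row 5: attacked by (1,3)→{3}; (2,6)→{3,6}; (3,2)→{2,4}; (4,5)→{4,5,6}; (6,4)→{3,4,5}. Safe: 1. Place at column 1.
Columns [3, 6, 2, 5, 1, 4], r−c [-2, -4, 1, -1, 4, 2], r+c [4, 8, 5, 9, 6, 10] are all distinct, so no two queens attack.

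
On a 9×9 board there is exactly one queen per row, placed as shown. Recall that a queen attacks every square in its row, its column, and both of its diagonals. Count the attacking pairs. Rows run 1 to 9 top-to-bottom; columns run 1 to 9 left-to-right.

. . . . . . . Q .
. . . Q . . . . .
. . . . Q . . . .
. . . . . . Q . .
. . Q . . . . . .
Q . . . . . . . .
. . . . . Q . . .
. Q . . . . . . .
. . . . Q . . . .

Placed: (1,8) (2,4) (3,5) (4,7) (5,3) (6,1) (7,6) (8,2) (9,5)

Same column: (3,5)–(9,5) (column 5).
Same diagonal: (2,4)–(3,5) (|2−3| = |4−5| = 1); (3,5)–(5,3) (|3−5| = |5−3| = 2).
Total attacking pairs: 3.

3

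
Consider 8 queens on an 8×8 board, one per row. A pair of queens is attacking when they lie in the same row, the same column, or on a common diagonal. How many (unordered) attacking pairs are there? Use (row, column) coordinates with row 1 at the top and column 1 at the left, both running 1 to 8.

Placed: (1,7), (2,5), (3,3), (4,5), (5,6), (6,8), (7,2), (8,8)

5

Same column: (2,5)–(4,5) (column 5); (6,8)–(8,8) (column 8).
Same diagonal: (3,3)–(8,8) (|3−8| = |3−8| = 5); (4,5)–(5,6) (|4−5| = |5−6| = 1); (4,5)–(7,2) (|4−7| = |5−2| = 3).
Total attacking pairs: 5.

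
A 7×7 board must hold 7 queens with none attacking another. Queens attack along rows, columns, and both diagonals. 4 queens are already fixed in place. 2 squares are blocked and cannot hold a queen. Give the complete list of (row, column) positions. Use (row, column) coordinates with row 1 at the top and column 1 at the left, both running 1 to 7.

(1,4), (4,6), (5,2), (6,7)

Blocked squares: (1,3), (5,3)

(1,4) (2,1) (3,3) (4,6) (5,2) (6,7) (7,5)

Row 2: attacked by (1,4)→{3,4,5}; (4,6)→{4,6}; (5,2)→{2,5}; (6,7)→{3,7}. Safe: 1. Place at column 1.
Row 3: attacked by (1,4)→{2,4,6}; (2,1)→{1,2}; (4,6)→{5,6,7}; (5,2)→{2,4}; (6,7)→{4,7}. Safe: 3. Place at column 3.
Row 7: attacked by (1,4)→{4}; (2,1)→{1,6}; (3,3)→{3,7}; (4,6)→{3,6}; (5,2)→{2,4}; (6,7)→{6,7}. Safe: 5. Place at column 5.
Columns [4, 1, 3, 6, 2, 7, 5], r−c [-3, 1, 0, -2, 3, -1, 2], r+c [5, 3, 6, 10, 7, 13, 12] are all distinct, so no two queens attack.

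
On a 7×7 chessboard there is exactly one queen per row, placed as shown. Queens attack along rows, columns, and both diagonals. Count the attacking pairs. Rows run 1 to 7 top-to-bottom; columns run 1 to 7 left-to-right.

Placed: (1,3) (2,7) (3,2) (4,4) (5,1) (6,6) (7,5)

2

Same diagonal: (4,4)–(6,6) (|4−6| = |4−6| = 2); (6,6)–(7,5) (|6−7| = |6−5| = 1).
Total attacking pairs: 2.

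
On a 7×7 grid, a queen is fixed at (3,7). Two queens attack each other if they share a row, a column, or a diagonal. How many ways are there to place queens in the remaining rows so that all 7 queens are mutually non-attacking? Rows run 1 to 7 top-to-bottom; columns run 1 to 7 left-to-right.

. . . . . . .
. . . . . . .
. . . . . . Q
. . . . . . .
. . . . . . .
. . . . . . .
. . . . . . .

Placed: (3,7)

6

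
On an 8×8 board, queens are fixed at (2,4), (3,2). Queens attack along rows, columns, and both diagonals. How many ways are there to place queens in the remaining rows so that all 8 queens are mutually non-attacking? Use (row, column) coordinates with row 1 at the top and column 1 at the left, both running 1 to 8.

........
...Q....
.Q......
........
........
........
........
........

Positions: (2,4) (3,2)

Branch on row 1: col 1 → 0; col 6 → 1; col 7 → 2; col 8 → 0.
Sum: 0 + 1 + 2 + 0 = 3.

3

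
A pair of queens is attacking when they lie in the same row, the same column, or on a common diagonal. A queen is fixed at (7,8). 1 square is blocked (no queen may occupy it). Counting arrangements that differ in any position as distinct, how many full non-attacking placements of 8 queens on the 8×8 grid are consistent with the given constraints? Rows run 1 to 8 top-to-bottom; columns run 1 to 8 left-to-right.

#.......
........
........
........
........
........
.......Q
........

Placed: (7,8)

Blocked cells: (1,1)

8

Branch on row 1: col 3 → 3; col 4 → 1; col 5 → 2; col 6 → 1; col 7 → 1.
Sum: 3 + 1 + 2 + 1 + 1 = 8.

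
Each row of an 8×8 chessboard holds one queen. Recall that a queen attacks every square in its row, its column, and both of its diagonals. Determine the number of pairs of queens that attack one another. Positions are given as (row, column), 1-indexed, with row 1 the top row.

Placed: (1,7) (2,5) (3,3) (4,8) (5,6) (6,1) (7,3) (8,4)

Same column: (3,3)–(7,3) (column 3).
Same diagonal: (2,5)–(6,1) (|2−6| = |5−1| = 4); (4,8)–(8,4) (|4−8| = |8−4| = 4); (7,3)–(8,4) (|7−8| = |3−4| = 1).
Total attacking pairs: 4.

4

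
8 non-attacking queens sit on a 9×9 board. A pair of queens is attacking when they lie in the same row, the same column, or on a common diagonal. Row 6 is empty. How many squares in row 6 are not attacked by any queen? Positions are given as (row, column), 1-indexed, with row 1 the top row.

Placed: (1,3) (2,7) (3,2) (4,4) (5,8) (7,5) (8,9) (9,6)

(1,3) attacks row 6 at column 3 and diagonals 8.
(2,7) attacks row 6 at column 7 and diagonals 3.
(3,2) attacks row 6 at column 2 and diagonals 5.
(4,4) attacks row 6 at column 4 and diagonals 2, 6.
(5,8) attacks row 6 at column 8 and diagonals 7, 9.
(7,5) attacks row 6 at column 5 and diagonals 4, 6.
(8,9) attacks row 6 at column 9 and diagonals 7.
(9,6) attacks row 6 at column 6 and diagonals 3, 9.
Attacked columns: {2, 3, 4, 5, 6, 7, 8, 9}. Safe: {1}.

1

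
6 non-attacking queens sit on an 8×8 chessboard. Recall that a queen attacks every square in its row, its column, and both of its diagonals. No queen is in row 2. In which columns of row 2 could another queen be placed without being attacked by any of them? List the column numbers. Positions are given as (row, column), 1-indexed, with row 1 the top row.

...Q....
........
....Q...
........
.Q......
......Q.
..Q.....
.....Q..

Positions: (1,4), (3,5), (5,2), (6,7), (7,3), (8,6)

columns 1

(1,4) attacks row 2 at column 4 and diagonals 3, 5.
(3,5) attacks row 2 at column 5 and diagonals 4, 6.
(5,2) attacks row 2 at column 2 and diagonals 5.
(6,7) attacks row 2 at column 7 and diagonals 3.
(7,3) attacks row 2 at column 3 and diagonals 8.
(8,6) attacks row 2 at column 6.
Attacked columns: {2, 3, 4, 5, 6, 7, 8}. Safe: {1}.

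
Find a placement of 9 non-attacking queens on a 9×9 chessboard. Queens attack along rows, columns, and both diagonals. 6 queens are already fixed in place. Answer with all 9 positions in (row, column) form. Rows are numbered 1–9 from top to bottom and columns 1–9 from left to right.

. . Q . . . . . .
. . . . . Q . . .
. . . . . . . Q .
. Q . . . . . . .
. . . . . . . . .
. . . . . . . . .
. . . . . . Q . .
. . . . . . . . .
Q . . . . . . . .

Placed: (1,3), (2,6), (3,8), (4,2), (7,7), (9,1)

Row 5: attacked by (1,3)→{3,7}; (2,6)→{3,6,9}; (3,8)→{6,8}; (4,2)→{1,2,3}; (7,7)→{5,7,9}; (9,1)→{1,5}. Safe: 4. Place at column 4.
Row 6: attacked by (1,3)→{3,8}; (2,6)→{2,6}; (3,8)→{5,8}; (4,2)→{2,4}; (5,4)→{3,4,5}; (7,7)→{6,7,8}; (9,1)→{1,4}. Safe: 9. Place at column 9.
Row 8: attacked by (1,3)→{3}; (2,6)→{6}; (3,8)→{3,8}; (4,2)→{2,6}; (5,4)→{1,4,7}; (6,9)→{7,9}; (7,7)→{6,7,8}; (9,1)→{1,2}. Safe: 5. Place at column 5.
Columns [3, 6, 8, 2, 4, 9, 7, 5, 1], r−c [-2, -4, -5, 2, 1, -3, 0, 3, 8], r+c [4, 8, 11, 6, 9, 15, 14, 13, 10] are all distinct, so no two queens attack.

(1,3) (2,6) (3,8) (4,2) (5,4) (6,9) (7,7) (8,5) (9,1)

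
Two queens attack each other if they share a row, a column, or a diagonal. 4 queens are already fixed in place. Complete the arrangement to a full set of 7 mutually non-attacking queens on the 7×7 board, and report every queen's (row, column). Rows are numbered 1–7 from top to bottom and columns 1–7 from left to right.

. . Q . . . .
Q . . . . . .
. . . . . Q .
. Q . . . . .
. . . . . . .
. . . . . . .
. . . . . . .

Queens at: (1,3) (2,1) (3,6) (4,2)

Row 5: attacked by (1,3)→{3,7}; (2,1)→{1,4}; (3,6)→{4,6}; (4,2)→{1,2,3}. Safe: 5. Place at column 5.
Row 6: attacked by (1,3)→{3}; (2,1)→{1,5}; (3,6)→{3,6}; (4,2)→{2,4}; (5,5)→{4,5,6}. Safe: 7. Place at column 7.
Row 7: attacked by (1,3)→{3}; (2,1)→{1,6}; (3,6)→{2,6}; (4,2)→{2,5}; (5,5)→{3,5,7}; (6,7)→{6,7}. Safe: 4. Place at column 4.
Columns [3, 1, 6, 2, 5, 7, 4], r−c [-2, 1, -3, 2, 0, -1, 3], r+c [4, 3, 9, 6, 10, 13, 11] are all distinct, so no two queens attack.

(1,3) (2,1) (3,6) (4,2) (5,5) (6,7) (7,4)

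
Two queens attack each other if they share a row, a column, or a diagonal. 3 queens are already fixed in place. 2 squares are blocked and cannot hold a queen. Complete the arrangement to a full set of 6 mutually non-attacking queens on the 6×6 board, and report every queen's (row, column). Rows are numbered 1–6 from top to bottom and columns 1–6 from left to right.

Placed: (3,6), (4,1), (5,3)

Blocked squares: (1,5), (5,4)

(1,2) (2,4) (3,6) (4,1) (5,3) (6,5)

Row 1: attacked by (3,6)→{4,6}; (4,1)→{1,4}; (5,3)→{3}. Blocked: 5. Safe: 2. Place at column 2.
Row 2: attacked by (1,2)→{1,2,3}; (3,6)→{5,6}; (4,1)→{1,3}; (5,3)→{3,6}. Safe: 4. Place at column 4.
Row 6: attacked by (1,2)→{2}; (2,4)→{4}; (3,6)→{3,6}; (4,1)→{1,3}; (5,3)→{2,3,4}. Safe: 5. Place at column 5.
Columns [2, 4, 6, 1, 3, 5], r−c [-1, -2, -3, 3, 2, 1], r+c [3, 6, 9, 5, 8, 11] are all distinct, so no two queens attack.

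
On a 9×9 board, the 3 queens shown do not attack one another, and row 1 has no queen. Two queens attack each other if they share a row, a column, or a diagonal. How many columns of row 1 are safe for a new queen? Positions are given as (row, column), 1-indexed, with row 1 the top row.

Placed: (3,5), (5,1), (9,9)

4

(3,5) attacks row 1 at column 5 and diagonals 3, 7.
(5,1) attacks row 1 at column 1 and diagonals 5.
(9,9) attacks row 1 at column 9 and diagonals 1.
Attacked columns: {1, 3, 5, 7, 9}. Safe: {2, 4, 6, 8}.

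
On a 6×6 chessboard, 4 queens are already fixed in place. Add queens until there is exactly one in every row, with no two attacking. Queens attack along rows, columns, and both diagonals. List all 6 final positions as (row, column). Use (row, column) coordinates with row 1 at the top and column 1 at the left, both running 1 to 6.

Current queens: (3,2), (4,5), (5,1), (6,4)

Row 1: attacked by (3,2)→{2,4}; (4,5)→{2,5}; (5,1)→{1,5}; (6,4)→{4}. Safe: 3, 6. Place at column 3.
Row 2: attacked by (1,3)→{2,3,4}; (3,2)→{1,2,3}; (4,5)→{3,5}; (5,1)→{1,4}; (6,4)→{4}. Safe: 6. Place at column 6.
Columns [3, 6, 2, 5, 1, 4], r−c [-2, -4, 1, -1, 4, 2], r+c [4, 8, 5, 9, 6, 10] are all distinct, so no two queens attack.

(1,3) (2,6) (3,2) (4,5) (5,1) (6,4)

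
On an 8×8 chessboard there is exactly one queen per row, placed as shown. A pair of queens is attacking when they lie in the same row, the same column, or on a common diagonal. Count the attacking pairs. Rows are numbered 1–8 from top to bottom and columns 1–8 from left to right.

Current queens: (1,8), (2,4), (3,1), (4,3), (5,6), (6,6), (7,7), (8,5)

2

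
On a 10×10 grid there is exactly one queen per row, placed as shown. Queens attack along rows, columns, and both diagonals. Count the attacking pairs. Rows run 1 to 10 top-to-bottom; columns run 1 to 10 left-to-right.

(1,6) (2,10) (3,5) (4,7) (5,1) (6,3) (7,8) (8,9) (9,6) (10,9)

Same column: (1,6)–(9,6) (column 6); (8,9)–(10,9) (column 9).
Same diagonal: (6,3)–(9,6) (|6−9| = |3−6| = 3); (7,8)–(8,9) (|7−8| = |8−9| = 1); (7,8)–(9,6) (|7−9| = |8−6| = 2).
Total attacking pairs: 5.

5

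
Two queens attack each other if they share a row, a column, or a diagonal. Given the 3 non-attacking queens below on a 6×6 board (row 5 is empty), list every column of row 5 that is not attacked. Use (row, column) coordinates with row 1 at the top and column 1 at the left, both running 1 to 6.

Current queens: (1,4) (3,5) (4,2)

(1,4) attacks row 5 at column 4.
(3,5) attacks row 5 at column 5 and diagonals 3.
(4,2) attacks row 5 at column 2 and diagonals 1, 3.
Attacked columns: {1, 2, 3, 4, 5}. Safe: {6}.

columns 6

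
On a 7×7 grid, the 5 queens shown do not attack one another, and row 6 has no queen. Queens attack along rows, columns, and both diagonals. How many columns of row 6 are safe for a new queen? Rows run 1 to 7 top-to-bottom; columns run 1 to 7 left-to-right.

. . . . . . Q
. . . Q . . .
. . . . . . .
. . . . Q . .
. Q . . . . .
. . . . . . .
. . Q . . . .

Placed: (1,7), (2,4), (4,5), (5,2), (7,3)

1

(1,7) attacks row 6 at column 7 and diagonals 2.
(2,4) attacks row 6 at column 4.
(4,5) attacks row 6 at column 5 and diagonals 3, 7.
(5,2) attacks row 6 at column 2 and diagonals 1, 3.
(7,3) attacks row 6 at column 3 and diagonals 2, 4.
Attacked columns: {1, 2, 3, 4, 5, 7}. Safe: {6}.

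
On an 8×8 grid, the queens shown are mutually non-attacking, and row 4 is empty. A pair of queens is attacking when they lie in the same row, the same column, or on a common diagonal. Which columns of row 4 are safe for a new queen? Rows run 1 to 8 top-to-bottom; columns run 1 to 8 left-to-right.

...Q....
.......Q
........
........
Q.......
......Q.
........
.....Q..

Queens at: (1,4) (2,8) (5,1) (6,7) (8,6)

columns 3

(1,4) attacks row 4 at column 4 and diagonals 1, 7.
(2,8) attacks row 4 at column 8 and diagonals 6.
(5,1) attacks row 4 at column 1 and diagonals 2.
(6,7) attacks row 4 at column 7 and diagonals 5.
(8,6) attacks row 4 at column 6 and diagonals 2.
Attacked columns: {1, 2, 4, 5, 6, 7, 8}. Safe: {3}.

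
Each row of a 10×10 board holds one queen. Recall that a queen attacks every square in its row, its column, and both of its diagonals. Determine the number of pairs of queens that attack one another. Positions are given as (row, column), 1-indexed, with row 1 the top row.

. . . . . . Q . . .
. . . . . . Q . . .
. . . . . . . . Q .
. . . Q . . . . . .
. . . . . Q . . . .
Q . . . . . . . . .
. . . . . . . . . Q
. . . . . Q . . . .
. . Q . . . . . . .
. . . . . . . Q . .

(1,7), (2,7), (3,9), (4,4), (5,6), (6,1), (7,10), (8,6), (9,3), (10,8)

6

Same column: (1,7)–(2,7) (column 7); (5,6)–(8,6) (column 6).
Same diagonal: (1,7)–(3,9) (|1−3| = |7−9| = 2); (1,7)–(4,4) (|1−4| = |7−4| = 3); (3,9)–(9,3) (|3−9| = |9−3| = 6); (8,6)–(10,8) (|8−10| = |6−8| = 2).
Total attacking pairs: 6.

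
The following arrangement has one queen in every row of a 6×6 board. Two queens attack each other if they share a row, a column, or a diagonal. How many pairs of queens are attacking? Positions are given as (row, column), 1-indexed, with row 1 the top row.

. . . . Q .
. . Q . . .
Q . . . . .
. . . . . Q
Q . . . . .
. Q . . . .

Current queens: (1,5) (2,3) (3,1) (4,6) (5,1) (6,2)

3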